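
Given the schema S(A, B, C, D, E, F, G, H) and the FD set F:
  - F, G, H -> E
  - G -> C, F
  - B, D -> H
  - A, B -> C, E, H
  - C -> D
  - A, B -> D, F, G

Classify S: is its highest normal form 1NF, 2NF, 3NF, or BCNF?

2NF

Candidate key: {A, B}. Prime attributes: {A, B}.
F, G, H -> E: {F, G, H}⁺ = {C, D, E, F, G, H}, which is not all of the attributes, so the left side is not a superkey — BCNF is violated.
F, G, H -> E has non-prime {E} on the right and a non-superkey on the left, so 3NF fails.
Checking every proper subset of each key, none determines a non-prime attribute — 2NF is satisfied.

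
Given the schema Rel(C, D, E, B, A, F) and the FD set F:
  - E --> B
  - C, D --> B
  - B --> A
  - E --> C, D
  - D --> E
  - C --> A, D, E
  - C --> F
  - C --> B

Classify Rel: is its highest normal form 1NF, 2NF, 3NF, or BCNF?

2NF

Candidate keys: {C}, {D}, {E}. Prime attributes: {C, D, E}.
B --> A: {B}⁺ = {A, B}, which is not all of the attributes, so the left side is not a superkey — BCNF is violated.
B --> A has non-prime {A} on the right and a non-superkey on the left, so 3NF fails.
With only single-attribute keys there can be no partial dependency, so 2NF holds.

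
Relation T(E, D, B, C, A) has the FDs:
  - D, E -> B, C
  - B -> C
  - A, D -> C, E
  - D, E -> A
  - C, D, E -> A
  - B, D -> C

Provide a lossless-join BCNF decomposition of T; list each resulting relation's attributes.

Candidate keys of the original relation: {A, D}, {D, E}.
In {A, B, C, D, E}, {B} is not a superkey ({B}⁺ restricted to this set is {B, C}), so split on B -> C into {B, C} and {A, B, D, E}.
{B, C} is in BCNF.
{A, B, D, E} is in BCNF.

{A, B, D, E}; {B, C}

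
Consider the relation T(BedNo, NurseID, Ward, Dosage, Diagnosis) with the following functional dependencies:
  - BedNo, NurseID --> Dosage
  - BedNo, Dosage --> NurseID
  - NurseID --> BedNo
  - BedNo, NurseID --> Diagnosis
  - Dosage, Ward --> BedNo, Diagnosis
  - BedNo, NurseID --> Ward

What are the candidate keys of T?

Closure of {NurseID} is {BedNo, Diagnosis, Dosage, NurseID, Ward}, the whole schema; {NurseID} is a candidate key.
Closure of {BedNo, Dosage} is {BedNo, Diagnosis, Dosage, NurseID, Ward}, the whole schema; {BedNo, Dosage} is a candidate key.
Closure of {Dosage, Ward} is {BedNo, Diagnosis, Dosage, NurseID, Ward}, the whole schema; {Dosage, Ward} is a candidate key.
No proper subset of any of these is a key, and no other minimal superkey exists.

{BedNo, Dosage}, {Dosage, Ward}, {NurseID}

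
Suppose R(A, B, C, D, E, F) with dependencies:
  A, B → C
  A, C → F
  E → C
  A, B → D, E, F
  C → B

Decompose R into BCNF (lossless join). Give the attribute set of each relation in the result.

Candidate keys of the original relation: {A, B}, {A, C}, {A, E}.
{A, B, C, D, E, F}: {E} determines {B, C, E} here but is not a superkey — split on E → B, C, giving {B, C, E} and {A, D, E, F}.
{B, C, E}: {C} determines {B, C} here but is not a superkey — split on C → B, giving {B, C} and {C, E}.
{B, C} is in BCNF.
{C, E} is in BCNF.
{A, D, E, F} is in BCNF.

{A, D, E, F}; {B, C}; {C, E}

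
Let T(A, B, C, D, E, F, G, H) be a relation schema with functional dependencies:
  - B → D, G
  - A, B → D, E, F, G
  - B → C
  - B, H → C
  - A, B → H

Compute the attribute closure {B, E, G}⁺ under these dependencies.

{B, C, D, E, G}

Start with {B, E, G}.
B → D, G applies; add {D} → now {B, D, E, G}.
B → C applies; add {C} → now {B, C, D, E, G}.
No further FD applies.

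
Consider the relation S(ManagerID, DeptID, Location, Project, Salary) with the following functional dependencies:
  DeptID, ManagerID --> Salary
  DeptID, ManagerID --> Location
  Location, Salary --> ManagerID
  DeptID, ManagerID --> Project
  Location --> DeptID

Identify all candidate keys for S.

{DeptID, ManagerID}⁺ = {DeptID, Location, ManagerID, Project, Salary}, which is every attribute, so {DeptID, ManagerID} is a candidate key.
{Location, ManagerID}⁺ = {DeptID, Location, ManagerID, Project, Salary}, which is every attribute, so {Location, ManagerID} is a candidate key.
{Location, Salary}⁺ = {DeptID, Location, ManagerID, Project, Salary}, which is every attribute, so {Location, Salary} is a candidate key.
No proper subset of any of these is a key, and no other minimal superkey exists.

{DeptID, ManagerID}, {Location, ManagerID}, {Location, Salary}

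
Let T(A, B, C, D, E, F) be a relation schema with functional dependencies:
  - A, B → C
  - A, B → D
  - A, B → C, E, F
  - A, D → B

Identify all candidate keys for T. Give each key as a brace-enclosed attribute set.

No FD produces {A}, so it must be in every candidate key.
{A, B}⁺ = {A, B, C, D, E, F} — all of the relation — so {A, B} is a candidate key.
{A, D}⁺ = {A, B, C, D, E, F} — all of the relation — so {A, D} is a candidate key.
Any other superkey properly contains one of these, so there are no further candidate keys.

{A, B}, {A, D}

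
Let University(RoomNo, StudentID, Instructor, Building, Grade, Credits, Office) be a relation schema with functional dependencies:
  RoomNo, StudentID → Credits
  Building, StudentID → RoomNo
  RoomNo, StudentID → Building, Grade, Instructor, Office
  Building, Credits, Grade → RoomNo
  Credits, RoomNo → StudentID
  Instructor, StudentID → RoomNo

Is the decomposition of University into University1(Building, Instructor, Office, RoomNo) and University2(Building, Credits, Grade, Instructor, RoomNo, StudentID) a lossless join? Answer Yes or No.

No

Common attributes: {Building, Instructor, RoomNo}; their closure is {Building, Instructor, RoomNo}.
The closure covers neither University1 nor University2 entirely; the join is not lossless.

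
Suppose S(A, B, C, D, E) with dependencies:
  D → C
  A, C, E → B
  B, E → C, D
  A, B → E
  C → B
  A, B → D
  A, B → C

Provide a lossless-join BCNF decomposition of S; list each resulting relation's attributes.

{A, D, E}; {B, C}; {C, D}

Candidate keys of the original relation: {A, B}, {A, C}, {A, D}.
In {A, B, C, D, E}, {D} is not a superkey ({D}⁺ restricted to this set is {B, C, D}), so split on D → B, C into {B, C, D} and {A, D, E}.
In {B, C, D}, {C} is not a superkey ({C}⁺ restricted to this set is {B, C}), so split on C → B into {B, C} and {C, D}.
{B, C} is in BCNF.
{C, D} is in BCNF.
{A, D, E} is in BCNF.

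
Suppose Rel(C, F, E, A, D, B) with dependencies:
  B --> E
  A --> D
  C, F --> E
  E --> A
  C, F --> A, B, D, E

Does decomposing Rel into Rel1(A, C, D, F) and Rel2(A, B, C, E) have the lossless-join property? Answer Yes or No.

The shared attributes are {A, C} and {A, C}⁺ = {A, C, D}.
Rel1 ⊄ {A, C, D} and Rel2 ⊄ {A, C, D}, so the split is lossy.

No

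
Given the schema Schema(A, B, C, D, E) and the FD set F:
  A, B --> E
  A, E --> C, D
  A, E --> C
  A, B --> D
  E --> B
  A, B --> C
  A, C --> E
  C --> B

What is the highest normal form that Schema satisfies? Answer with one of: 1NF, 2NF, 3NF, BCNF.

3NF

Candidate keys: {A, B}, {A, C}, {A, E}. Prime attributes: {A, B, C, E}.
For E --> B we have {E}⁺ = {B, E}; {E} is not a superkey, so BCNF fails.
But every attribute on its right side ({B}) is prime, and the same holds for every other non-superkey FD, so 3NF still holds.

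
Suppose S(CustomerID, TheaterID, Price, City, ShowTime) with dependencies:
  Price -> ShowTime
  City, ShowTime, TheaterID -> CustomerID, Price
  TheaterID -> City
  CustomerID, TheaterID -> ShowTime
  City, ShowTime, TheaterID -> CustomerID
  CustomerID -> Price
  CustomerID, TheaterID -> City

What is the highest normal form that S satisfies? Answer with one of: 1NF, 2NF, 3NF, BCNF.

Candidate keys: {CustomerID, TheaterID}, {Price, TheaterID}, {ShowTime, TheaterID}. Prime attributes: {CustomerID, Price, ShowTime, TheaterID}.
For Price -> ShowTime we have {Price}⁺ = {Price, ShowTime}; {Price} is not a superkey, so BCNF fails.
TheaterID -> City determines the non-prime attribute {City} from a non-superkey — 3NF is violated.
Since {TheaterID} ⊂ {CustomerID, TheaterID} and {TheaterID}⁺ ⊇ {City} with {City} non-prime, there is a partial dependency; 2NF fails.

1NF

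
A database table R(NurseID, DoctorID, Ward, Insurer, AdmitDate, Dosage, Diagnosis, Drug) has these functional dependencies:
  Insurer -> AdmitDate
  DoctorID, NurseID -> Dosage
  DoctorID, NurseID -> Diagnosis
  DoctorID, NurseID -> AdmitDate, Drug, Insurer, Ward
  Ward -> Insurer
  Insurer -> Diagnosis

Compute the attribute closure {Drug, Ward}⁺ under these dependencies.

Start with {Drug, Ward}.
Ward -> Insurer applies; add {Insurer} → now {Drug, Insurer, Ward}.
Insurer -> Diagnosis applies; add {Diagnosis} → now {Diagnosis, Drug, Insurer, Ward}.
Insurer -> AdmitDate applies; add {AdmitDate} → now {AdmitDate, Diagnosis, Drug, Insurer, Ward}.
No further FD applies.

{AdmitDate, Diagnosis, Drug, Insurer, Ward}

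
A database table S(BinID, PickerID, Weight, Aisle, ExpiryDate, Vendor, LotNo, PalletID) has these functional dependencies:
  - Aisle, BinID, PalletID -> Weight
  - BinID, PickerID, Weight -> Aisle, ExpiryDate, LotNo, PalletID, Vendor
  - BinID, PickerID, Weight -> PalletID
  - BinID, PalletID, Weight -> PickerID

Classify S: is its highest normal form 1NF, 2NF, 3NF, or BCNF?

Candidate keys: {Aisle, BinID, PalletID}, {BinID, PalletID, Weight}, {BinID, PickerID, Weight}. Prime attributes: {Aisle, BinID, PalletID, PickerID, Weight}.
Each dependency's left side is a superkey — BCNF holds.

BCNF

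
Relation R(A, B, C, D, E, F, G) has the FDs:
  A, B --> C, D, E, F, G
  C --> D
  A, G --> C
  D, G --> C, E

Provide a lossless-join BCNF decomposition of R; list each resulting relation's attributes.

Candidate key of the original relation: {A, B}.
Within {A, B, C, D, E, F, G}: {C}⁺ ∩ {A, B, C, D, E, F, G} = {C, D}, not the whole set, so C --> D violates BCNF; decompose into {C, D} and {A, B, C, E, F, G}.
{C, D} is in BCNF.
Within {A, B, C, E, F, G}: {A, G}⁺ ∩ {A, B, C, E, F, G} = {A, C, E, G}, not the whole set, so A, G --> C, E violates BCNF; decompose into {A, C, E, G} and {A, B, F, G}.
Within {A, C, E, G}: {C, G}⁺ ∩ {A, C, E, G} = {C, E, G}, not the whole set, so C, G --> E violates BCNF; decompose into {C, E, G} and {A, C, G}.
{C, E, G} is in BCNF.
{A, C, G} is in BCNF.
{A, B, F, G} is in BCNF.

{A, B, F, G}; {A, C, G}; {C, D}; {C, E, G}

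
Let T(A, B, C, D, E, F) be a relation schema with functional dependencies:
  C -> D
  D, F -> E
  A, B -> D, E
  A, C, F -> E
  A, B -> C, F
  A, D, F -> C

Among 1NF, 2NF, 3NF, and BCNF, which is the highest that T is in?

2NF

Candidate key: {A, B}. Prime attributes: {A, B}.
C -> D breaks BCNF: {C}⁺ = {C, D}, so {C} is not a superkey.
Because {D} is non-prime and the left side of C -> D is not a superkey, the relation is not in 3NF.
No proper subset of a key has a non-prime attribute in its closure, so there is no partial dependency; 2NF holds.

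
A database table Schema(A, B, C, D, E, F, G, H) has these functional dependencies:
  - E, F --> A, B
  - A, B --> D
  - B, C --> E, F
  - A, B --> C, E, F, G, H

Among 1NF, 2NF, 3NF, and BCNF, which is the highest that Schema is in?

BCNF

Candidate keys: {A, B}, {B, C}, {E, F}. Prime attributes: {A, B, C, E, F}.
Each dependency's left side is a superkey — BCNF holds.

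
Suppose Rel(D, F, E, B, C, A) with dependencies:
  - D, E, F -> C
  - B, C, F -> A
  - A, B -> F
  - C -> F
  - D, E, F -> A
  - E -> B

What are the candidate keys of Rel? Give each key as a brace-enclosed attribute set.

{A, D, E}, {C, D, E}, {D, E, F}

{D, E} never appear on the right of any FD, so every key must include all of them.
{A, D, E}⁺ = {A, B, C, D, E, F} — all of the relation — so {A, D, E} is a candidate key.
{C, D, E}⁺ = {A, B, C, D, E, F} — all of the relation — so {C, D, E} is a candidate key.
{D, E, F}⁺ = {A, B, C, D, E, F} — all of the relation — so {D, E, F} is a candidate key.
Any other superkey properly contains one of these, so there are no further candidate keys.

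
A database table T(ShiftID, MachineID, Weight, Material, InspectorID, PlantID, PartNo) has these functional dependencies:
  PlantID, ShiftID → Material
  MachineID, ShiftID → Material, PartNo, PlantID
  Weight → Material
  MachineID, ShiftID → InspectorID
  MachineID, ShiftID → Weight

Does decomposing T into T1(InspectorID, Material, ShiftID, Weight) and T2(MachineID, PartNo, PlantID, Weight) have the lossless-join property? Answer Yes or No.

Common attributes: {Weight}; their closure is {Material, Weight}.
T1 ⊄ {Material, Weight} and T2 ⊄ {Material, Weight}, so the split is lossy.

No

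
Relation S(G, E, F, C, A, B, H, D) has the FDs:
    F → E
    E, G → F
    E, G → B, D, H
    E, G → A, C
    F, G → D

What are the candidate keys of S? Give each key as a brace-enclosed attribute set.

{E, G}, {F, G}

No FD produces {G}, so it must be in every candidate key.
{E, G} is a candidate key since {E, G}⁺ = {A, B, C, D, E, F, G, H} covers every attribute.
{F, G} is a candidate key since {F, G}⁺ = {A, B, C, D, E, F, G, H} covers every attribute.
No proper subset of any of these is a key, and no other minimal superkey exists.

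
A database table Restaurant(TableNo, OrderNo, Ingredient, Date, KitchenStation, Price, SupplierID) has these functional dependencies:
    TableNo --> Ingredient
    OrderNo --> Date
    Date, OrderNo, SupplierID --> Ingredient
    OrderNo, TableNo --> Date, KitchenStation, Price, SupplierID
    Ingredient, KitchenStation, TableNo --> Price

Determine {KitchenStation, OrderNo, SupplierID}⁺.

Start with {KitchenStation, OrderNo, SupplierID}.
OrderNo --> Date applies; add {Date} → now {Date, KitchenStation, OrderNo, SupplierID}.
Date, OrderNo, SupplierID --> Ingredient applies; add {Ingredient} → now {Date, Ingredient, KitchenStation, OrderNo, SupplierID}.
No further FD applies.

{Date, Ingredient, KitchenStation, OrderNo, SupplierID}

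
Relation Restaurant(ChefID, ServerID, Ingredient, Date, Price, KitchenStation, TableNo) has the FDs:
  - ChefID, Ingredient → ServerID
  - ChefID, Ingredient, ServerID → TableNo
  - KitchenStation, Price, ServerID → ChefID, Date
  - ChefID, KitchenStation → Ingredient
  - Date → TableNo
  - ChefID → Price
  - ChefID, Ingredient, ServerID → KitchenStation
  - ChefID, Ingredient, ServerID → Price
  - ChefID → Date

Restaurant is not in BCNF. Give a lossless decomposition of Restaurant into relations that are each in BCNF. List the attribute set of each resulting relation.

Candidate keys of the original relation: {ChefID, Ingredient}, {ChefID, KitchenStation}, {KitchenStation, Price, ServerID}.
Within {ChefID, Date, Ingredient, KitchenStation, Price, ServerID, TableNo}: {Date}⁺ ∩ {ChefID, Date, Ingredient, KitchenStation, Price, ServerID, TableNo} = {Date, TableNo}, not the whole set, so Date → TableNo violates BCNF; decompose into {Date, TableNo} and {ChefID, Date, Ingredient, KitchenStation, Price, ServerID}.
{Date, TableNo}: every determinant is a superkey — BCNF.
Within {ChefID, Date, Ingredient, KitchenStation, Price, ServerID}: {ChefID}⁺ ∩ {ChefID, Date, Ingredient, KitchenStation, Price, ServerID} = {ChefID, Date, Price}, not the whole set, so ChefID → Date, Price violates BCNF; decompose into {ChefID, Date, Price} and {ChefID, Ingredient, KitchenStation, ServerID}.
{ChefID, Date, Price}: every determinant is a superkey — BCNF.
{ChefID, Ingredient, KitchenStation, ServerID}: every determinant is a superkey — BCNF.

{ChefID, Date, Price}; {ChefID, Ingredient, KitchenStation, ServerID}; {Date, TableNo}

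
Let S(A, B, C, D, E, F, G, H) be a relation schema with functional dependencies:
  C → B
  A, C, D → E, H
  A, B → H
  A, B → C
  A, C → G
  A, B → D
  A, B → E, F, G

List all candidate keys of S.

{A, B}, {A, C}

No FD produces {A}, so it must be in every candidate key.
{A, B} is a candidate key since {A, B}⁺ = {A, B, C, D, E, F, G, H} covers every attribute.
{A, C} is a candidate key since {A, C}⁺ = {A, B, C, D, E, F, G, H} covers every attribute.
Any other superkey properly contains one of these, so there are no further candidate keys.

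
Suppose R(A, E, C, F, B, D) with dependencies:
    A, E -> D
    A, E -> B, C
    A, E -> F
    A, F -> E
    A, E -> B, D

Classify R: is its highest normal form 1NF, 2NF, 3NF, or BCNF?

BCNF

Candidate keys: {A, E}, {A, F}. Prime attributes: {A, E, F}.
Each dependency's left side is a superkey — BCNF holds.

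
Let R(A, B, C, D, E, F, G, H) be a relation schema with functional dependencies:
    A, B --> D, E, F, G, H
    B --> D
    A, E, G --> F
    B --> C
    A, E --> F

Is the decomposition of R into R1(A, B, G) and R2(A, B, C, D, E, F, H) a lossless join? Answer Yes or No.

R1 ∩ R2 = {A, B}; its closure under F is {A, B, C, D, E, F, G, H}.
This includes all of R1, so the common attributes are a superkey of R1 — the join is lossless.

Yes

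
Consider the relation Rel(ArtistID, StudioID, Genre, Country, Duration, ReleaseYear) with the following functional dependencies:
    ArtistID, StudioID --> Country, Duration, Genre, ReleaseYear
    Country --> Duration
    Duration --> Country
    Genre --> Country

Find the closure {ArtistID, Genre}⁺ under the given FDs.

{ArtistID, Country, Duration, Genre}

Start with {ArtistID, Genre}.
Genre --> Country applies; add {Country} → now {ArtistID, Country, Genre}.
Country --> Duration applies; add {Duration} → now {ArtistID, Country, Duration, Genre}.
No further FD applies.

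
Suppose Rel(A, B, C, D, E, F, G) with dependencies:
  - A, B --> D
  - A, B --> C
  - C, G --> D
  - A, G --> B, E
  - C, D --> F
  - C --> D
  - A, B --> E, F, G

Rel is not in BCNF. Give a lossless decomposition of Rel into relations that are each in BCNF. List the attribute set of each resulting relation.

Candidate keys of the original relation: {A, B}, {A, G}.
{A, B, C, D, E, F, G}: {C, G} determines {C, D, F, G} here but is not a superkey — split on C, G --> D, F, giving {C, D, F, G} and {A, B, C, E, G}.
{C, D, F, G}: {C, D} determines {C, D, F} here but is not a superkey — split on C, D --> F, giving {C, D, F} and {C, D, G}.
{C, D, F}: every determinant is a superkey — BCNF.
{C, D, G}: {C} determines {C, D} here but is not a superkey — split on C --> D, giving {C, D} and {C, G}.
{C, D}: every determinant is a superkey — BCNF.
{C, G}: every determinant is a superkey — BCNF.
{A, B, C, E, G}: every determinant is a superkey — BCNF.

{A, B, C, E, G}; {C, D, F}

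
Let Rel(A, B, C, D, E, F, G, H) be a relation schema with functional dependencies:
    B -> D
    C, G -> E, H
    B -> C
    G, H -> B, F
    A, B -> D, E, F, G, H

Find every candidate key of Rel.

No FD produces {A}, so it must be in every candidate key.
{A, B}⁺ = {A, B, C, D, E, F, G, H} — all of the relation — so {A, B} is a candidate key.
{A, C, G}⁺ = {A, B, C, D, E, F, G, H} — all of the relation — so {A, C, G} is a candidate key.
{A, G, H}⁺ = {A, B, C, D, E, F, G, H} — all of the relation — so {A, G, H} is a candidate key.
No proper subset of any of these is a key, and no other minimal superkey exists.

{A, B}, {A, C, G}, {A, G, H}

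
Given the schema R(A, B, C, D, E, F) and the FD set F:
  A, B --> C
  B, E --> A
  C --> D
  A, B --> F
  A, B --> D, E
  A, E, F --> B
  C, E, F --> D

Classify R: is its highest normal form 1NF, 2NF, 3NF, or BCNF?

Candidate keys: {A, B}, {A, E, F}, {B, E}. Prime attributes: {A, B, E, F}.
C --> D: {C}⁺ = {C, D}, which is not all of the attributes, so the left side is not a superkey — BCNF is violated.
C --> D determines the non-prime attribute {D} from a non-superkey — 3NF is violated.
No proper subset of a key has a non-prime attribute in its closure, so there is no partial dependency; 2NF holds.

2NF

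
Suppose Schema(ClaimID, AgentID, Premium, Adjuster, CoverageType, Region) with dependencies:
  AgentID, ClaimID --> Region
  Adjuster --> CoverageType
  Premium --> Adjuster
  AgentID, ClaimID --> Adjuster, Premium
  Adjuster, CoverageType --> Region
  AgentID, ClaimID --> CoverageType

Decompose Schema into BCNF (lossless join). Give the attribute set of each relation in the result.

Candidate key of the original relation: {AgentID, ClaimID}.
Within {Adjuster, AgentID, ClaimID, CoverageType, Premium, Region}: {Adjuster}⁺ ∩ {Adjuster, AgentID, ClaimID, CoverageType, Premium, Region} = {Adjuster, CoverageType, Region}, not the whole set, so Adjuster --> CoverageType, Region violates BCNF; decompose into {Adjuster, CoverageType, Region} and {Adjuster, AgentID, ClaimID, Premium}.
{Adjuster, CoverageType, Region} has no BCNF violation.
Within {Adjuster, AgentID, ClaimID, Premium}: {Premium}⁺ ∩ {Adjuster, AgentID, ClaimID, Premium} = {Adjuster, Premium}, not the whole set, so Premium --> Adjuster violates BCNF; decompose into {Adjuster, Premium} and {AgentID, ClaimID, Premium}.
{Adjuster, Premium} has no BCNF violation.
{AgentID, ClaimID, Premium} has no BCNF violation.

{Adjuster, CoverageType, Region}; {Adjuster, Premium}; {AgentID, ClaimID, Premium}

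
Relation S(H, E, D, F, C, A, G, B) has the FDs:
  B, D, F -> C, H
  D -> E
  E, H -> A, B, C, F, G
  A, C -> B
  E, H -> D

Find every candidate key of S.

{A, C, D, F}, {B, D, F}, {D, H}, {E, H}

{D, H}⁺ = {A, B, C, D, E, F, G, H} — all of the relation — so {D, H} is a candidate key.
{E, H}⁺ = {A, B, C, D, E, F, G, H} — all of the relation — so {E, H} is a candidate key.
{B, D, F}⁺ = {A, B, C, D, E, F, G, H} — all of the relation — so {B, D, F} is a candidate key.
{A, C, D, F}⁺ = {A, B, C, D, E, F, G, H} — all of the relation — so {A, C, D, F} is a candidate key.
These are minimal and exhaustive — every other superkey contains one of them.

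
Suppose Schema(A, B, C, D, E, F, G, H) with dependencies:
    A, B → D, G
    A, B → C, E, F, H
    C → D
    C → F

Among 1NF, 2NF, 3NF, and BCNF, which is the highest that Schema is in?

Candidate key: {A, B}. Prime attributes: {A, B}.
C → D breaks BCNF: {C}⁺ = {C, D, F}, so {C} is not a superkey.
Because {D} is non-prime and the left side of C → D is not a superkey, the relation is not in 3NF.
No proper subset of a key has a non-prime attribute in its closure, so there is no partial dependency; 2NF holds.

2NF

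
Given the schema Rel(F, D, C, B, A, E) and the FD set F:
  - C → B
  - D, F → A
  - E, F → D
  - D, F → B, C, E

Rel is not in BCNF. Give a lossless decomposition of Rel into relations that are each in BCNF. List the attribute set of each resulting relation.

Candidate keys of the original relation: {D, F}, {E, F}.
Within {A, B, C, D, E, F}: {C}⁺ ∩ {A, B, C, D, E, F} = {B, C}, not the whole set, so C → B violates BCNF; decompose into {B, C} and {A, C, D, E, F}.
{B, C} is in BCNF.
{A, C, D, E, F} is in BCNF.

{A, C, D, E, F}; {B, C}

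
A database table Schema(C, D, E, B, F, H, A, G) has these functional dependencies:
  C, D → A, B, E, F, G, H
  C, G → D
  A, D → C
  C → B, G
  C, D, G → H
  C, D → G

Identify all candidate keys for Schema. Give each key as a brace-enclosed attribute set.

{A, D}, {C}

{C} is a candidate key since {C}⁺ = {A, B, C, D, E, F, G, H} covers every attribute.
{A, D} is a candidate key since {A, D}⁺ = {A, B, C, D, E, F, G, H} covers every attribute.
Any other superkey properly contains one of these, so there are no further candidate keys.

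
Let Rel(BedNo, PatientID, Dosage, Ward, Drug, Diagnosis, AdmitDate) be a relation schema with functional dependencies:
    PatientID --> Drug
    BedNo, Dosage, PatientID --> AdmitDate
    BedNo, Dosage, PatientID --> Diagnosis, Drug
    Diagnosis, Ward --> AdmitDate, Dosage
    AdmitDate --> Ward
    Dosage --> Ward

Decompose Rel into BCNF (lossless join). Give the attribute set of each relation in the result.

{AdmitDate, Diagnosis, Dosage}; {AdmitDate, Ward}; {BedNo, Diagnosis, PatientID, Ward}; {Drug, PatientID}

Candidate keys of the original relation: {AdmitDate, BedNo, Diagnosis, PatientID}, {BedNo, Diagnosis, PatientID, Ward}, {BedNo, Dosage, PatientID}.
{AdmitDate, BedNo, Diagnosis, Dosage, Drug, PatientID, Ward}: {PatientID} determines {Drug, PatientID} here but is not a superkey — split on PatientID --> Drug, giving {Drug, PatientID} and {AdmitDate, BedNo, Diagnosis, Dosage, PatientID, Ward}.
{Drug, PatientID} is in BCNF.
{AdmitDate, BedNo, Diagnosis, Dosage, PatientID, Ward}: {Diagnosis, Ward} determines {AdmitDate, Diagnosis, Dosage, Ward} here but is not a superkey — split on Diagnosis, Ward --> AdmitDate, Dosage, giving {AdmitDate, Diagnosis, Dosage, Ward} and {BedNo, Diagnosis, PatientID, Ward}.
{AdmitDate, Diagnosis, Dosage, Ward}: {AdmitDate} determines {AdmitDate, Ward} here but is not a superkey — split on AdmitDate --> Ward, giving {AdmitDate, Ward} and {AdmitDate, Diagnosis, Dosage}.
{AdmitDate, Ward} is in BCNF.
{AdmitDate, Diagnosis, Dosage} is in BCNF.
{BedNo, Diagnosis, PatientID, Ward} is in BCNF.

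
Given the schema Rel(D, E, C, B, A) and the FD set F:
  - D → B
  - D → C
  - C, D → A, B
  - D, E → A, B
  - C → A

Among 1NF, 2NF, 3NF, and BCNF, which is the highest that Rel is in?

Candidate key: {D, E}. Prime attributes: {D, E}.
D → B: {D}⁺ = {A, B, C, D}, which is not all of the attributes, so the left side is not a superkey — BCNF is violated.
D → B determines the non-prime attribute {B} from a non-superkey — 3NF is violated.
Since {D} ⊂ {D, E} and {D}⁺ ⊇ {A, B, C} with {A, B, C} non-prime, there is a partial dependency; 2NF fails.

1NF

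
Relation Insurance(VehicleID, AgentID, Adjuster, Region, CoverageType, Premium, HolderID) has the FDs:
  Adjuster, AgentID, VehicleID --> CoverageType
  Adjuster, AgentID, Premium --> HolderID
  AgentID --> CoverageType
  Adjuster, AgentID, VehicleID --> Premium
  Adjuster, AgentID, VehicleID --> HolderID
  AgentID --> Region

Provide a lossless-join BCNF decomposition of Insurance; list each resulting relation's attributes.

Candidate key of the original relation: {Adjuster, AgentID, VehicleID}.
Within {Adjuster, AgentID, CoverageType, HolderID, Premium, Region, VehicleID}: {Adjuster, AgentID, Premium}⁺ ∩ {Adjuster, AgentID, CoverageType, HolderID, Premium, Region, VehicleID} = {Adjuster, AgentID, CoverageType, HolderID, Premium, Region}, not the whole set, so Adjuster, AgentID, Premium --> CoverageType, HolderID, Region violates BCNF; decompose into {Adjuster, AgentID, CoverageType, HolderID, Premium, Region} and {Adjuster, AgentID, Premium, VehicleID}.
Within {Adjuster, AgentID, CoverageType, HolderID, Premium, Region}: {AgentID}⁺ ∩ {Adjuster, AgentID, CoverageType, HolderID, Premium, Region} = {AgentID, CoverageType, Region}, not the whole set, so AgentID --> CoverageType, Region violates BCNF; decompose into {AgentID, CoverageType, Region} and {Adjuster, AgentID, HolderID, Premium}.
{AgentID, CoverageType, Region} has no BCNF violation.
{Adjuster, AgentID, HolderID, Premium} has no BCNF violation.
{Adjuster, AgentID, Premium, VehicleID} has no BCNF violation.

{Adjuster, AgentID, HolderID, Premium}; {Adjuster, AgentID, Premium, VehicleID}; {AgentID, CoverageType, Region}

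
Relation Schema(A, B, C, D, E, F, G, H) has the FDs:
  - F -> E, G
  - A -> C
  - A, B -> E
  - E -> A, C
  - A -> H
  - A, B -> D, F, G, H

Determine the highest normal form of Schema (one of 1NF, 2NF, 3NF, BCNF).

1NF

Candidate keys: {A, B}, {B, E}, {B, F}. Prime attributes: {A, B, E, F}.
F -> E, G: {F}⁺ = {A, C, E, F, G, H}, which is not all of the attributes, so the left side is not a superkey — BCNF is violated.
F -> E, G determines the non-prime attribute {G} from a non-superkey — 3NF is violated.
The proper key subset {A} of {A, B} determines non-prime {C, H}, so the relation is not even in 2NF.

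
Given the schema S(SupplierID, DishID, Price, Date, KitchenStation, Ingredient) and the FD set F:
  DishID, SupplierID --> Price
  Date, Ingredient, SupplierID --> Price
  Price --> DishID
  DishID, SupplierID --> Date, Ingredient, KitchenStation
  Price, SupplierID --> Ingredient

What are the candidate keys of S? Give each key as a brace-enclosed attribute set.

{SupplierID} never appears on the right of any FD, so every key must include it.
{DishID, SupplierID}⁺ = {Date, DishID, Ingredient, KitchenStation, Price, SupplierID}, which is every attribute, so {DishID, SupplierID} is a candidate key.
{Price, SupplierID}⁺ = {Date, DishID, Ingredient, KitchenStation, Price, SupplierID}, which is every attribute, so {Price, SupplierID} is a candidate key.
{Date, Ingredient, SupplierID}⁺ = {Date, DishID, Ingredient, KitchenStation, Price, SupplierID}, which is every attribute, so {Date, Ingredient, SupplierID} is a candidate key.
Any other superkey properly contains one of these, so there are no further candidate keys.

{Date, Ingredient, SupplierID}, {DishID, SupplierID}, {Price, SupplierID}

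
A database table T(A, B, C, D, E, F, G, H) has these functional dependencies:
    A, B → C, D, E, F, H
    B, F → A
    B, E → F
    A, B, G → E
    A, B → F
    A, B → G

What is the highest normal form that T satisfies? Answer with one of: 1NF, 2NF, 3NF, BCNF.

Candidate keys: {A, B}, {B, E}, {B, F}. Prime attributes: {A, B, E, F}.
Each dependency's left side is a superkey — BCNF holds.

BCNF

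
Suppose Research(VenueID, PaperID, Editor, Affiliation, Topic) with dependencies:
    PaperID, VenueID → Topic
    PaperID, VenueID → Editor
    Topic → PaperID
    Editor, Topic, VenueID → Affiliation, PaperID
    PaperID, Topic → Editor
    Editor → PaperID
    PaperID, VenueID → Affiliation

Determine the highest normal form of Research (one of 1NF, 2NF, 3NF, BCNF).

3NF

Candidate keys: {Editor, VenueID}, {PaperID, VenueID}, {Topic, VenueID}. Prime attributes: {Editor, PaperID, Topic, VenueID}.
For Topic → PaperID we have {Topic}⁺ = {Editor, PaperID, Topic}; {Topic} is not a superkey, so BCNF fails.
Its right-hand attributes {PaperID} are all prime, as are those of every other non-superkey FD — the relation is in 3NF.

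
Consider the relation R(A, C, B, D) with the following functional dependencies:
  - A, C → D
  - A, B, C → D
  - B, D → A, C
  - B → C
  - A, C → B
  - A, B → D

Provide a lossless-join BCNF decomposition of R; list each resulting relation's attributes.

Candidate keys of the original relation: {A, B}, {A, C}, {B, D}.
In {A, B, C, D}, {B} is not a superkey ({B}⁺ restricted to this set is {B, C}), so split on B → C into {B, C} and {A, B, D}.
{B, C} has no BCNF violation.
{A, B, D} has no BCNF violation.

{A, B, D}; {B, C}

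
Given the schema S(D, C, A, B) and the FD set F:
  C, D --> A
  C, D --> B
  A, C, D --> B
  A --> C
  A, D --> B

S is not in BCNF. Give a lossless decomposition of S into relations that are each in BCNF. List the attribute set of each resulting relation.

{A, B, D}; {A, C}

Candidate keys of the original relation: {A, D}, {C, D}.
Within {A, B, C, D}: {A}⁺ ∩ {A, B, C, D} = {A, C}, not the whole set, so A --> C violates BCNF; decompose into {A, C} and {A, B, D}.
{A, C} has no BCNF violation.
{A, B, D} has no BCNF violation.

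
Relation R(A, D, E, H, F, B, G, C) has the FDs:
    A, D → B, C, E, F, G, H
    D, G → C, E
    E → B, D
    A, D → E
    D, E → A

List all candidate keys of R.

{A, D}, {D, G}, {E}

Closure of {E} is {A, B, C, D, E, F, G, H}, the whole schema; {E} is a candidate key.
Closure of {A, D} is {A, B, C, D, E, F, G, H}, the whole schema; {A, D} is a candidate key.
Closure of {D, G} is {A, B, C, D, E, F, G, H}, the whole schema; {D, G} is a candidate key.
These are minimal and exhaustive — every other superkey contains one of them.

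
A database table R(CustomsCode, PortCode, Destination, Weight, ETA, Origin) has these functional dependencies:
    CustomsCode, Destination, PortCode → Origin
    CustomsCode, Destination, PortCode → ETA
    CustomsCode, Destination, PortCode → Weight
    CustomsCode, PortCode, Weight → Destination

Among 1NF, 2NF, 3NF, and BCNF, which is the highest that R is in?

Candidate keys: {CustomsCode, Destination, PortCode}, {CustomsCode, PortCode, Weight}. Prime attributes: {CustomsCode, Destination, PortCode, Weight}.
The left-hand side of every FD is a superkey, so BCNF is satisfied.

BCNF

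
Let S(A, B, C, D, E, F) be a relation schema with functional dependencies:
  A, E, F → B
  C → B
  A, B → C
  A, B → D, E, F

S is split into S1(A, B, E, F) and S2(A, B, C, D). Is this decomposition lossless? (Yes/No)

Common attributes: {A, B}; their closure is {A, B, C, D, E, F}.
S1 is contained in that closure, so S1 ∩ S2 → S1 holds and the join is lossless.

Yes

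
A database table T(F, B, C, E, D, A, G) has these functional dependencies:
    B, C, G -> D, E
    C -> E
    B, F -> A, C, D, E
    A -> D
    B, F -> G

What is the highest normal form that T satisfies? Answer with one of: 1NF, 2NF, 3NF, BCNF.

2NF

Candidate key: {B, F}. Prime attributes: {B, F}.
For B, C, G -> D, E we have {B, C, G}⁺ = {B, C, D, E, G}; {B, C, G} is not a superkey, so BCNF fails.
B, C, G -> D, E determines the non-prime attributes {D, E} from a non-superkey — 3NF is violated.
Checking every proper subset of each key, none determines a non-prime attribute — 2NF is satisfied.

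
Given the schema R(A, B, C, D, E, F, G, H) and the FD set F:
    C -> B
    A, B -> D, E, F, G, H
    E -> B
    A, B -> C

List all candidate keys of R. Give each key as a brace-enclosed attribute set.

No FD produces {A}, so it must be in every candidate key.
{A, B} is a candidate key since {A, B}⁺ = {A, B, C, D, E, F, G, H} covers every attribute.
{A, C} is a candidate key since {A, C}⁺ = {A, B, C, D, E, F, G, H} covers every attribute.
{A, E} is a candidate key since {A, E}⁺ = {A, B, C, D, E, F, G, H} covers every attribute.
These are minimal and exhaustive — every other superkey contains one of them.

{A, B}, {A, C}, {A, E}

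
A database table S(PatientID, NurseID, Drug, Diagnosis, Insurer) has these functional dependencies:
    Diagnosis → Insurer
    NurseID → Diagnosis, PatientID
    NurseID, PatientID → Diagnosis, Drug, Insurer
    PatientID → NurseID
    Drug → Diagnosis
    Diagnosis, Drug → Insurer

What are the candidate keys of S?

{NurseID}, {PatientID}

Closure of {NurseID} is {Diagnosis, Drug, Insurer, NurseID, PatientID}, the whole schema; {NurseID} is a candidate key.
Closure of {PatientID} is {Diagnosis, Drug, Insurer, NurseID, PatientID}, the whole schema; {PatientID} is a candidate key.
These are minimal and exhaustive — every other superkey contains one of them.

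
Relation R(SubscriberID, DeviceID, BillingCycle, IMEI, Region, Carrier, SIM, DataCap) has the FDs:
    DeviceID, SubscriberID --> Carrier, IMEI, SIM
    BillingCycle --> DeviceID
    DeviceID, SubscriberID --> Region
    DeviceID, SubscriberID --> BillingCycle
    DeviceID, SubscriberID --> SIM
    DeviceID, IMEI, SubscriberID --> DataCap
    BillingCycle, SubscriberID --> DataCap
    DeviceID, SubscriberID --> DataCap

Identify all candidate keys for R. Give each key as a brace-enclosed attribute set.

{BillingCycle, SubscriberID}, {DeviceID, SubscriberID}

No FD produces {SubscriberID}, so it must be in every candidate key.
{BillingCycle, SubscriberID}⁺ = {BillingCycle, Carrier, DataCap, DeviceID, IMEI, Region, SIM, SubscriberID}, which is every attribute, so {BillingCycle, SubscriberID} is a candidate key.
{DeviceID, SubscriberID}⁺ = {BillingCycle, Carrier, DataCap, DeviceID, IMEI, Region, SIM, SubscriberID}, which is every attribute, so {DeviceID, SubscriberID} is a candidate key.
No proper subset of any of these is a key, and no other minimal superkey exists.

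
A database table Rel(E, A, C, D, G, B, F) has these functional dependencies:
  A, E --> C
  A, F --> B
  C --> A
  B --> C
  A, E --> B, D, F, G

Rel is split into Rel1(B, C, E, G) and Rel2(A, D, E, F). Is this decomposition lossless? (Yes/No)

Common attributes: {E}; their closure is {E}.
The closure covers neither Rel1 nor Rel2 entirely; the join is not lossless.

No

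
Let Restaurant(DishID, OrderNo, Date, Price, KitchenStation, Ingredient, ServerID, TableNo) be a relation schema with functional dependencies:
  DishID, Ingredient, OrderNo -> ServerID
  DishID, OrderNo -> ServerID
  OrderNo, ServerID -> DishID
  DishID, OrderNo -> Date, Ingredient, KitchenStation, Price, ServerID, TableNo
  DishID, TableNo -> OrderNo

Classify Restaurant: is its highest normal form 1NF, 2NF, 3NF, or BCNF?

BCNF

Candidate keys: {DishID, OrderNo}, {DishID, TableNo}, {OrderNo, ServerID}. Prime attributes: {DishID, OrderNo, ServerID, TableNo}.
Every FD has a superkey on the left, so the relation is in BCNF.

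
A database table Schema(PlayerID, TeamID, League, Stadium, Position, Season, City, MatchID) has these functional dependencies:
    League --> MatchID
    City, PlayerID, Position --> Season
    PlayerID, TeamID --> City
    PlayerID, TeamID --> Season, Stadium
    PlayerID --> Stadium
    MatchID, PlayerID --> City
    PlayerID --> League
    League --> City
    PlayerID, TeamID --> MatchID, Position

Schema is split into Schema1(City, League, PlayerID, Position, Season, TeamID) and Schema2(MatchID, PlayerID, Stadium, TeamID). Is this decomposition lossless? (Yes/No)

Yes

The shared attributes are {PlayerID, TeamID} and {PlayerID, TeamID}⁺ = {City, League, MatchID, PlayerID, Position, Season, Stadium, TeamID}.
This includes all of Schema1, so the common attributes are a superkey of Schema1 — the join is lossless.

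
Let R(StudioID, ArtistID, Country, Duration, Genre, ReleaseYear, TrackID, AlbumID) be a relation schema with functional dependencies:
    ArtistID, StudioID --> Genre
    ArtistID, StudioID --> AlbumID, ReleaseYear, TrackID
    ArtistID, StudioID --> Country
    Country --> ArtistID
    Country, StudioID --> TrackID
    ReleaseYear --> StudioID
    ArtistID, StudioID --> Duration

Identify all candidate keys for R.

{ArtistID, ReleaseYear} is a candidate key since {ArtistID, ReleaseYear}⁺ = {AlbumID, ArtistID, Country, Duration, Genre, ReleaseYear, StudioID, TrackID} covers every attribute.
{ArtistID, StudioID} is a candidate key since {ArtistID, StudioID}⁺ = {AlbumID, ArtistID, Country, Duration, Genre, ReleaseYear, StudioID, TrackID} covers every attribute.
{Country, ReleaseYear} is a candidate key since {Country, ReleaseYear}⁺ = {AlbumID, ArtistID, Country, Duration, Genre, ReleaseYear, StudioID, TrackID} covers every attribute.
{Country, StudioID} is a candidate key since {Country, StudioID}⁺ = {AlbumID, ArtistID, Country, Duration, Genre, ReleaseYear, StudioID, TrackID} covers every attribute.
No proper subset of any of these is a key, and no other minimal superkey exists.

{ArtistID, ReleaseYear}, {ArtistID, StudioID}, {Country, ReleaseYear}, {Country, StudioID}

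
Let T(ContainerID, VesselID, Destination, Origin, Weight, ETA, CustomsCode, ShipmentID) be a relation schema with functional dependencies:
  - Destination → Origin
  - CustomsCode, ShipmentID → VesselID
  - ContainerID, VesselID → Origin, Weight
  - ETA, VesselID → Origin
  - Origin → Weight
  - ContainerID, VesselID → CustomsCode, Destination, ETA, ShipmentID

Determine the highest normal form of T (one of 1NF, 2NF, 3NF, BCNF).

Candidate keys: {ContainerID, CustomsCode, ShipmentID}, {ContainerID, VesselID}. Prime attributes: {ContainerID, CustomsCode, ShipmentID, VesselID}.
For Destination → Origin we have {Destination}⁺ = {Destination, Origin, Weight}; {Destination} is not a superkey, so BCNF fails.
Because {Origin} is non-prime and the left side of Destination → Origin is not a superkey, the relation is not in 3NF.
No proper subset of a key has a non-prime attribute in its closure, so there is no partial dependency; 2NF holds.

2NF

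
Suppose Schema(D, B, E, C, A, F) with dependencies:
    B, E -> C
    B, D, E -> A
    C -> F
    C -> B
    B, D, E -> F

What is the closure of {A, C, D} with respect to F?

Start with {A, C, D}.
C -> F applies; add {F} → now {A, C, D, F}.
C -> B applies; add {B} → now {A, B, C, D, F}.
No further FD applies.

{A, B, C, D, F}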